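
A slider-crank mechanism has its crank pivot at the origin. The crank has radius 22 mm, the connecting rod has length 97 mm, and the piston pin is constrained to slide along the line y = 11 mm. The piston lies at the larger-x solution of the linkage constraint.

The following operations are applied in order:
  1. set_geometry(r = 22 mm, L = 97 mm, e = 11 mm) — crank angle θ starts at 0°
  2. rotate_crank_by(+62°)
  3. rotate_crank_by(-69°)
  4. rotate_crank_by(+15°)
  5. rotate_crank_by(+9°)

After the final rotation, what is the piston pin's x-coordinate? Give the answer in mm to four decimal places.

117.9311

set_geometry: r = 22 mm, L = 97 mm, e = 11 mm; θ ← 0°
rotate_crank_by(+62°): θ ← 0° +62° = 62°
rotate_crank_by(-69°): θ ← 62° -69° = -7°
rotate_crank_by(+15°): θ ← -7° +15° = 8°
rotate_crank_by(+9°): θ ← 8° +9° = 17°
crank pin P = (r cos θ, r sin θ) = (21.038705, 6.432178)
h = r sin θ − e = 6.432178 − 11 = -4.567822
x = r cos θ + √(L² − h²) = 21.038705 + √(9409.0 − 20.8650) = 21.038705 + 96.892389 = 117.931093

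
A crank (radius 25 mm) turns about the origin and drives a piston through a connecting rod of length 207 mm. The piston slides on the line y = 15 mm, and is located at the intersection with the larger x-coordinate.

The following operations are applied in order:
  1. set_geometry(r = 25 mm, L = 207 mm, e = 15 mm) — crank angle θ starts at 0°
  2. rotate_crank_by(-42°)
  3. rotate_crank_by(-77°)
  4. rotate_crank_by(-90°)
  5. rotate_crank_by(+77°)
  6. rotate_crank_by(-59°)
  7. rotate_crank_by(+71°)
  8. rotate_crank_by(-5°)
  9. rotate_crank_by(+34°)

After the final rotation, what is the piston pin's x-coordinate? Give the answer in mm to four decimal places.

set_geometry: r = 25 mm, L = 207 mm, e = 15 mm; θ ← 0°
rotate_crank_by(-42°): θ ← 0° -42° = -42°
rotate_crank_by(-77°): θ ← -42° -77° = -119°
rotate_crank_by(-90°): θ ← -119° -90° = -209°
rotate_crank_by(+77°): θ ← -209° +77° = -132°
rotate_crank_by(-59°): θ ← -132° -59° = -191°
rotate_crank_by(+71°): θ ← -191° +71° = -120°
rotate_crank_by(-5°): θ ← -120° -5° = -125°
rotate_crank_by(+34°): θ ← -125° +34° = -91°
crank pin P = (r cos θ, r sin θ) = (-0.436310, -24.996192)
h = r sin θ − e = -24.996192 − 15 = -39.996192
x = r cos θ + √(L² − h²) = -0.436310 + √(42849.0 − 1599.6954) = -0.436310 + 203.099248 = 202.662938

202.6629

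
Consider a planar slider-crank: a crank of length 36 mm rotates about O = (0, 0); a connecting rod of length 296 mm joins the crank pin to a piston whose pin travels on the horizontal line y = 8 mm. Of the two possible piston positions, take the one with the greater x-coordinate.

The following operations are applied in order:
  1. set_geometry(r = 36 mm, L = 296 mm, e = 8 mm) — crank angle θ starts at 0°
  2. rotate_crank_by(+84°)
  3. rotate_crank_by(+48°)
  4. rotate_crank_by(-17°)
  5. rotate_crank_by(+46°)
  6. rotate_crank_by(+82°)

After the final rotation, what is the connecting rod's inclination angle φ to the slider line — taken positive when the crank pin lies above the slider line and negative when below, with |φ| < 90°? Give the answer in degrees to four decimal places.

-7.7813

set_geometry: r = 36 mm, L = 296 mm, e = 8 mm; θ ← 0°
rotate_crank_by(+84°): θ ← 0° +84° = 84°
rotate_crank_by(+48°): θ ← 84° +48° = 132°
rotate_crank_by(-17°): θ ← 132° -17° = 115°
rotate_crank_by(+46°): θ ← 115° +46° = 161°
rotate_crank_by(+82°): θ ← 161° +82° = 243°
crank pin P = (r cos θ, r sin θ) = (-16.343658, -32.076235)
h = r sin θ − e = -32.076235 − 8 = -40.076235
sin φ = h / L = -40.076235 / 296 = -0.13539269
φ = arcsin(-0.13539269) = -7.781328°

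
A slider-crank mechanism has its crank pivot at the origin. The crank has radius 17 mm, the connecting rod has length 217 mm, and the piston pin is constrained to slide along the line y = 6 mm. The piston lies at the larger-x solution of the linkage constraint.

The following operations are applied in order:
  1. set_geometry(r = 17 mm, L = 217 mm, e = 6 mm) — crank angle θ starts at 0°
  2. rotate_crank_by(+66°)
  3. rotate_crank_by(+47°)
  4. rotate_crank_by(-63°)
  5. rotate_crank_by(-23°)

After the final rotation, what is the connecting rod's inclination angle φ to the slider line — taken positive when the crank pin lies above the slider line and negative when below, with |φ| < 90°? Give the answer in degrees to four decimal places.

0.4536

set_geometry: r = 17 mm, L = 217 mm, e = 6 mm; θ ← 0°
rotate_crank_by(+66°): θ ← 0° +66° = 66°
rotate_crank_by(+47°): θ ← 66° +47° = 113°
rotate_crank_by(-63°): θ ← 113° -63° = 50°
rotate_crank_by(-23°): θ ← 50° -23° = 27°
crank pin P = (r cos θ, r sin θ) = (15.147111, 7.717838)
h = r sin θ − e = 7.717838 − 6 = 1.717838
sin φ = h / L = 1.717838 / 217 = 0.00791631
φ = arcsin(0.00791631) = 0.453576°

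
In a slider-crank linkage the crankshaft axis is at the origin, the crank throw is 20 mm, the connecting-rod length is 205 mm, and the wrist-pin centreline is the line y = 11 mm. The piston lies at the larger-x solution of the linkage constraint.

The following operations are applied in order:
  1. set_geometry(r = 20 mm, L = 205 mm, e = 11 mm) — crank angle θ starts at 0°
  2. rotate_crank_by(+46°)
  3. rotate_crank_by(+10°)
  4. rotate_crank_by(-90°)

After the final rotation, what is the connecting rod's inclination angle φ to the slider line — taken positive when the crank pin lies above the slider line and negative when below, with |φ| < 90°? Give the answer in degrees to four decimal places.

-6.2124

set_geometry: r = 20 mm, L = 205 mm, e = 11 mm; θ ← 0°
rotate_crank_by(+46°): θ ← 0° +46° = 46°
rotate_crank_by(+10°): θ ← 46° +10° = 56°
rotate_crank_by(-90°): θ ← 56° -90° = -34°
crank pin P = (r cos θ, r sin θ) = (16.580751, -11.183858)
h = r sin θ − e = -11.183858 − 11 = -22.183858
sin φ = h / L = -22.183858 / 205 = -0.10821394
φ = arcsin(-0.10821394) = -6.212367°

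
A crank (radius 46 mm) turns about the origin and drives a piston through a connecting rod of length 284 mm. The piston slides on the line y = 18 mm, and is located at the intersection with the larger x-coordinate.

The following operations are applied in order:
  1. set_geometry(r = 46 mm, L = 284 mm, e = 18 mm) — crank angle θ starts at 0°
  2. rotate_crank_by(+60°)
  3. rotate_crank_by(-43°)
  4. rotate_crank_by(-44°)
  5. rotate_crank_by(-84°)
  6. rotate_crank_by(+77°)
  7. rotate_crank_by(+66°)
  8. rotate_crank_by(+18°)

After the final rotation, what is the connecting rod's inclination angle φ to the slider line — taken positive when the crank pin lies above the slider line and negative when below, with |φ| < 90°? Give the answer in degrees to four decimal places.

set_geometry: r = 46 mm, L = 284 mm, e = 18 mm; θ ← 0°
rotate_crank_by(+60°): θ ← 0° +60° = 60°
rotate_crank_by(-43°): θ ← 60° -43° = 17°
rotate_crank_by(-44°): θ ← 17° -44° = -27°
rotate_crank_by(-84°): θ ← -27° -84° = -111°
rotate_crank_by(+77°): θ ← -111° +77° = -34°
rotate_crank_by(+66°): θ ← -34° +66° = 32°
rotate_crank_by(+18°): θ ← 32° +18° = 50°
crank pin P = (r cos θ, r sin θ) = (29.568230, 35.238044)
h = r sin θ − e = 35.238044 − 18 = 17.238044
sin φ = h / L = 17.238044 / 284 = 0.06069734
φ = arcsin(0.06069734) = 3.479840°

3.4798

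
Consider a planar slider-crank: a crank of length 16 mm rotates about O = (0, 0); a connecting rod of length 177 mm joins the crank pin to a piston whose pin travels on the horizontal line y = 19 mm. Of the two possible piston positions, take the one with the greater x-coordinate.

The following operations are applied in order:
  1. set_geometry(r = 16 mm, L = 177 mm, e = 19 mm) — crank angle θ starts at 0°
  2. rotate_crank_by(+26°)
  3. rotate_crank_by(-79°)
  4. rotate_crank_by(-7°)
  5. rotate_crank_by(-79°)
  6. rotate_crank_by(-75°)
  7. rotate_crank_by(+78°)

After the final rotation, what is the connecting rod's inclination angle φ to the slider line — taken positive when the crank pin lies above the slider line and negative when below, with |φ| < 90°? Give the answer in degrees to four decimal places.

set_geometry: r = 16 mm, L = 177 mm, e = 19 mm; θ ← 0°
rotate_crank_by(+26°): θ ← 0° +26° = 26°
rotate_crank_by(-79°): θ ← 26° -79° = -53°
rotate_crank_by(-7°): θ ← -53° -7° = -60°
rotate_crank_by(-79°): θ ← -60° -79° = -139°
rotate_crank_by(-75°): θ ← -139° -75° = -214°
rotate_crank_by(+78°): θ ← -214° +78° = -136°
crank pin P = (r cos θ, r sin θ) = (-11.509437, -11.114534)
h = r sin θ − e = -11.114534 − 19 = -30.114534
sin φ = h / L = -30.114534 / 177 = -0.17013861
φ = arcsin(-0.17013861) = -9.795878°

-9.7959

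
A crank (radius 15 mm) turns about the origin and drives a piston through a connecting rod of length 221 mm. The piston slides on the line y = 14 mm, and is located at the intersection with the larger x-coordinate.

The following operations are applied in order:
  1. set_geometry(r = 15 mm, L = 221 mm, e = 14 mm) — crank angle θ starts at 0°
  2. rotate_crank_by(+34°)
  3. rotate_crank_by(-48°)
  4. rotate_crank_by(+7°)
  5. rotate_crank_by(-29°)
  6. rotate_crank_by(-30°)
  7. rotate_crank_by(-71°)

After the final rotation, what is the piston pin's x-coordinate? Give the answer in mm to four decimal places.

208.6974

set_geometry: r = 15 mm, L = 221 mm, e = 14 mm; θ ← 0°
rotate_crank_by(+34°): θ ← 0° +34° = 34°
rotate_crank_by(-48°): θ ← 34° -48° = -14°
rotate_crank_by(+7°): θ ← -14° +7° = -7°
rotate_crank_by(-29°): θ ← -7° -29° = -36°
rotate_crank_by(-30°): θ ← -36° -30° = -66°
rotate_crank_by(-71°): θ ← -66° -71° = -137°
crank pin P = (r cos θ, r sin θ) = (-10.970306, -10.229975)
h = r sin θ − e = -10.229975 − 14 = -24.229975
x = r cos θ + √(L² − h²) = -10.970306 + √(48841.0 − 587.0917) = -10.970306 + 219.667722 = 208.697417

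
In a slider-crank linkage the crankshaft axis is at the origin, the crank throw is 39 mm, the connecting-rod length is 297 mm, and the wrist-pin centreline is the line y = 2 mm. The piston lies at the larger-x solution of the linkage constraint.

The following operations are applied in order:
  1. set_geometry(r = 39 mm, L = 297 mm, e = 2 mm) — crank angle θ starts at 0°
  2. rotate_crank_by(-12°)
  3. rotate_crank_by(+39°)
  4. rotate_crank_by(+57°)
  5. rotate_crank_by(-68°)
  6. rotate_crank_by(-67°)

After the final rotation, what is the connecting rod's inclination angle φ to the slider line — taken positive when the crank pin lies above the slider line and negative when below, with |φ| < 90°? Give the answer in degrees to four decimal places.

-6.2452

set_geometry: r = 39 mm, L = 297 mm, e = 2 mm; θ ← 0°
rotate_crank_by(-12°): θ ← 0° -12° = -12°
rotate_crank_by(+39°): θ ← -12° +39° = 27°
rotate_crank_by(+57°): θ ← 27° +57° = 84°
rotate_crank_by(-68°): θ ← 84° -68° = 16°
rotate_crank_by(-67°): θ ← 16° -67° = -51°
crank pin P = (r cos θ, r sin θ) = (24.543495, -30.308692)
h = r sin θ − e = -30.308692 − 2 = -32.308692
sin φ = h / L = -32.308692 / 297 = -0.10878348
φ = arcsin(-0.10878348) = -6.245193°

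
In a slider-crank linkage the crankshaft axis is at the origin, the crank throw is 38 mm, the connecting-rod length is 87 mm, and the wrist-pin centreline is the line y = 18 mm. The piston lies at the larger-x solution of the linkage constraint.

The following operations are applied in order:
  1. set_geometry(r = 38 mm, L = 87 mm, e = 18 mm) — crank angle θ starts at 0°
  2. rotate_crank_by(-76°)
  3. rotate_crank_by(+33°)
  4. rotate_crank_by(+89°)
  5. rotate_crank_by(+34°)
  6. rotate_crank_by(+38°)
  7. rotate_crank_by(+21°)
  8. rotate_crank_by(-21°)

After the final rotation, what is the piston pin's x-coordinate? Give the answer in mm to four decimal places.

67.7588

set_geometry: r = 38 mm, L = 87 mm, e = 18 mm; θ ← 0°
rotate_crank_by(-76°): θ ← 0° -76° = -76°
rotate_crank_by(+33°): θ ← -76° +33° = -43°
rotate_crank_by(+89°): θ ← -43° +89° = 46°
rotate_crank_by(+34°): θ ← 46° +34° = 80°
rotate_crank_by(+38°): θ ← 80° +38° = 118°
rotate_crank_by(+21°): θ ← 118° +21° = 139°
rotate_crank_by(-21°): θ ← 139° -21° = 118°
crank pin P = (r cos θ, r sin θ) = (-17.839919, 33.552009)
h = r sin θ − e = 33.552009 − 18 = 15.552009
x = r cos θ + √(L² − h²) = -17.839919 + √(7569.0 − 241.8650) = -17.839919 + 85.598686 = 67.758767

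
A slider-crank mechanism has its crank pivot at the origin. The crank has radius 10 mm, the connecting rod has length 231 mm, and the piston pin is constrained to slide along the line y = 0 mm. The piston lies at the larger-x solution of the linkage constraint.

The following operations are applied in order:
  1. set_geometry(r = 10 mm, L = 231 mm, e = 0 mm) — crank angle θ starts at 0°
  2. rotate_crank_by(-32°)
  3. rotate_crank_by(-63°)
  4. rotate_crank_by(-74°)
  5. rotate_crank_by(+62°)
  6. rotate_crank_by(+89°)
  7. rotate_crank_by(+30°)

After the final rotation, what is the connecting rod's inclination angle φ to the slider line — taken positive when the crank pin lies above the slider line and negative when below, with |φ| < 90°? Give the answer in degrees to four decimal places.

set_geometry: r = 10 mm, L = 231 mm, e = 0 mm; θ ← 0°
rotate_crank_by(-32°): θ ← 0° -32° = -32°
rotate_crank_by(-63°): θ ← -32° -63° = -95°
rotate_crank_by(-74°): θ ← -95° -74° = -169°
rotate_crank_by(+62°): θ ← -169° +62° = -107°
rotate_crank_by(+89°): θ ← -107° +89° = -18°
rotate_crank_by(+30°): θ ← -18° +30° = 12°
crank pin P = (r cos θ, r sin θ) = (9.781476, 2.079117)
h = r sin θ − e = 2.079117 − 0 = 2.079117
sin φ = h / L = 2.079117 / 231 = 0.00900051
φ = arcsin(0.00900051) = 0.515698°

0.5157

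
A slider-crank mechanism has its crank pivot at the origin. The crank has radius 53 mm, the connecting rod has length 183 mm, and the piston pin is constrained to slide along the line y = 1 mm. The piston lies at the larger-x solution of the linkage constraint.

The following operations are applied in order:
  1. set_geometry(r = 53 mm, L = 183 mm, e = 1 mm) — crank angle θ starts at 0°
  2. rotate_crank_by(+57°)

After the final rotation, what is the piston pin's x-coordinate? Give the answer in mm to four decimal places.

set_geometry: r = 53 mm, L = 183 mm, e = 1 mm; θ ← 0°
rotate_crank_by(+57°): θ ← 0° +57° = 57°
crank pin P = (r cos θ, r sin θ) = (28.865869, 44.449540)
h = r sin θ − e = 44.449540 − 1 = 43.449540
x = r cos θ + √(L² − h²) = 28.865869 + √(33489.0 − 1887.8625) = 28.865869 + 177.767088 = 206.632957

206.6330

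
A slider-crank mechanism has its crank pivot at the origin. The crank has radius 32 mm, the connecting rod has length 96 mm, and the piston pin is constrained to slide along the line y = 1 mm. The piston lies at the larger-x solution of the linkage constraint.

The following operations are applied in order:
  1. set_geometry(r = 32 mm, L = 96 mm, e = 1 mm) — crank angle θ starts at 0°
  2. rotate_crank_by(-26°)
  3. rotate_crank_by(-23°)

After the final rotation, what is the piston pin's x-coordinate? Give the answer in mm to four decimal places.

set_geometry: r = 32 mm, L = 96 mm, e = 1 mm; θ ← 0°
rotate_crank_by(-26°): θ ← 0° -26° = -26°
rotate_crank_by(-23°): θ ← -26° -23° = -49°
crank pin P = (r cos θ, r sin θ) = (20.993889, -24.150707)
h = r sin θ − e = -24.150707 − 1 = -25.150707
x = r cos θ + √(L² − h²) = 20.993889 + √(9216.0 − 632.5580) = 20.993889 + 92.646867 = 113.640756

113.6408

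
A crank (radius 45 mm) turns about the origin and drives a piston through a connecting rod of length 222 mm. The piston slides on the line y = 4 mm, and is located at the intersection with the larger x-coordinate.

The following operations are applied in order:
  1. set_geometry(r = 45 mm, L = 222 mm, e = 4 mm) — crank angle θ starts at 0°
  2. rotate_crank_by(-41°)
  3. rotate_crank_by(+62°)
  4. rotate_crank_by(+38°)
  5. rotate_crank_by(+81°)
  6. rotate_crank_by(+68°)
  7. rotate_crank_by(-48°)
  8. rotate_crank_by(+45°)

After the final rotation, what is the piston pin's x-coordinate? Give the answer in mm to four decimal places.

180.0196

set_geometry: r = 45 mm, L = 222 mm, e = 4 mm; θ ← 0°
rotate_crank_by(-41°): θ ← 0° -41° = -41°
rotate_crank_by(+62°): θ ← -41° +62° = 21°
rotate_crank_by(+38°): θ ← 21° +38° = 59°
rotate_crank_by(+81°): θ ← 59° +81° = 140°
rotate_crank_by(+68°): θ ← 140° +68° = 208°
rotate_crank_by(-48°): θ ← 208° -48° = 160°
rotate_crank_by(+45°): θ ← 160° +45° = 205°
crank pin P = (r cos θ, r sin θ) = (-40.783850, -19.017822)
h = r sin θ − e = -19.017822 − 4 = -23.017822
x = r cos θ + √(L² − h²) = -40.783850 + √(49284.0 − 529.8201) = -40.783850 + 220.803487 = 180.019637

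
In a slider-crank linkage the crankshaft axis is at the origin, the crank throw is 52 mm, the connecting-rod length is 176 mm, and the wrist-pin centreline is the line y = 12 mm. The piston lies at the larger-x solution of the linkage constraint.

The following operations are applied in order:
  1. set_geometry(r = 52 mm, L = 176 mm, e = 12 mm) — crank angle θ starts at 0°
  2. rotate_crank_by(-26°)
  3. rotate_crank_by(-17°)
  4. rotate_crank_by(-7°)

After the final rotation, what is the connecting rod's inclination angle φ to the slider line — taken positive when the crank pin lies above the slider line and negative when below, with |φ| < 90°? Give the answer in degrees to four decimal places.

-17.1283

set_geometry: r = 52 mm, L = 176 mm, e = 12 mm; θ ← 0°
rotate_crank_by(-26°): θ ← 0° -26° = -26°
rotate_crank_by(-17°): θ ← -26° -17° = -43°
rotate_crank_by(-7°): θ ← -43° -7° = -50°
crank pin P = (r cos θ, r sin θ) = (33.424956, -39.834311)
h = r sin θ − e = -39.834311 − 12 = -51.834311
sin φ = h / L = -51.834311 / 176 = -0.29451313
φ = arcsin(-0.29451313) = -17.128345°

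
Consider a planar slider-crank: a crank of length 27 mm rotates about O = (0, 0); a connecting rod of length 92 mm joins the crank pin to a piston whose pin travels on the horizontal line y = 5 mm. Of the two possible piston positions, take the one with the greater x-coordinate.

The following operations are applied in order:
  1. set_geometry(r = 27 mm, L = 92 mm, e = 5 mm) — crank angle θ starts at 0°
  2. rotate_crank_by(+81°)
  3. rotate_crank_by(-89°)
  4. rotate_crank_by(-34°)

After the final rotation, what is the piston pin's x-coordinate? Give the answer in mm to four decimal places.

109.1263

set_geometry: r = 27 mm, L = 92 mm, e = 5 mm; θ ← 0°
rotate_crank_by(+81°): θ ← 0° +81° = 81°
rotate_crank_by(-89°): θ ← 81° -89° = -8°
rotate_crank_by(-34°): θ ← -8° -34° = -42°
crank pin P = (r cos θ, r sin θ) = (20.064910, -18.066526)
h = r sin θ − e = -18.066526 − 5 = -23.066526
x = r cos θ + √(L² − h²) = 20.064910 + √(8464.0 − 532.0646) = 20.064910 + 89.061413 = 109.126324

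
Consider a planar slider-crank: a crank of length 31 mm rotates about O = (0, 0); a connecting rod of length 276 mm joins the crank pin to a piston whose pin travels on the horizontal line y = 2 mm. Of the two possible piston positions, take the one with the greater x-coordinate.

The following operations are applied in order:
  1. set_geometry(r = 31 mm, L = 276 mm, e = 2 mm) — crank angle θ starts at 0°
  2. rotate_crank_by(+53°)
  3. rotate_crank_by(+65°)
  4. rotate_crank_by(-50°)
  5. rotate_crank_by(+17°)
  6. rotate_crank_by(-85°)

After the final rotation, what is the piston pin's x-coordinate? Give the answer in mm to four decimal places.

306.9928

set_geometry: r = 31 mm, L = 276 mm, e = 2 mm; θ ← 0°
rotate_crank_by(+53°): θ ← 0° +53° = 53°
rotate_crank_by(+65°): θ ← 53° +65° = 118°
rotate_crank_by(-50°): θ ← 118° -50° = 68°
rotate_crank_by(+17°): θ ← 68° +17° = 85°
rotate_crank_by(-85°): θ ← 85° -85° = 0°
crank pin P = (r cos θ, r sin θ) = (31.000000, 0.000000)
h = r sin θ − e = 0.000000 − 2 = -2.000000
x = r cos θ + √(L² − h²) = 31.000000 + √(76176.0 − 4.0000) = 31.000000 + 275.992754 = 306.992754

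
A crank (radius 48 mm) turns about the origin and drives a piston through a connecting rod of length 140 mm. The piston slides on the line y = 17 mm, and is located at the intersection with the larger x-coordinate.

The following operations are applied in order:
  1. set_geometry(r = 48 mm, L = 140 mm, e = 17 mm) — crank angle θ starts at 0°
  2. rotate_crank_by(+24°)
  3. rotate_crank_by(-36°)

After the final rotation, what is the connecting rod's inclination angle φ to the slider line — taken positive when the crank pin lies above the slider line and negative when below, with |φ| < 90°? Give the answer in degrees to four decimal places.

-11.1111

set_geometry: r = 48 mm, L = 140 mm, e = 17 mm; θ ← 0°
rotate_crank_by(+24°): θ ← 0° +24° = 24°
rotate_crank_by(-36°): θ ← 24° -36° = -12°
crank pin P = (r cos θ, r sin θ) = (46.951085, -9.979761)
h = r sin θ − e = -9.979761 − 17 = -26.979761
sin φ = h / L = -26.979761 / 140 = -0.19271258
φ = arcsin(-0.19271258) = -11.111130°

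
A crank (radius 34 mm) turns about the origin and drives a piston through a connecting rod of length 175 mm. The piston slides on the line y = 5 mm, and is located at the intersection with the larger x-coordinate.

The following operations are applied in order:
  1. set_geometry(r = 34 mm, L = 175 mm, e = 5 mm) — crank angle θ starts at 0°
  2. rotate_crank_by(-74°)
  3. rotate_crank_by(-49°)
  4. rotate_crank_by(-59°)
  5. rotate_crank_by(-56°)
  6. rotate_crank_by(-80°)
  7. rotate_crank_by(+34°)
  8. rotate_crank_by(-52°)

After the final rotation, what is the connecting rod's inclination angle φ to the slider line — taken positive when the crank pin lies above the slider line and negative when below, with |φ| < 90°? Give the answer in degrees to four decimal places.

2.8919

set_geometry: r = 34 mm, L = 175 mm, e = 5 mm; θ ← 0°
rotate_crank_by(-74°): θ ← 0° -74° = -74°
rotate_crank_by(-49°): θ ← -74° -49° = -123°
rotate_crank_by(-59°): θ ← -123° -59° = -182°
rotate_crank_by(-56°): θ ← -182° -56° = -238°
rotate_crank_by(-80°): θ ← -238° -80° = -318°
rotate_crank_by(+34°): θ ← -318° +34° = -284°
rotate_crank_by(-52°): θ ← -284° -52° = -336°
crank pin P = (r cos θ, r sin θ) = (31.060546, 13.829046)
h = r sin θ − e = 13.829046 − 5 = 8.829046
sin φ = h / L = 8.829046 / 175 = 0.05045169
φ = arcsin(0.05045169) = 2.891897°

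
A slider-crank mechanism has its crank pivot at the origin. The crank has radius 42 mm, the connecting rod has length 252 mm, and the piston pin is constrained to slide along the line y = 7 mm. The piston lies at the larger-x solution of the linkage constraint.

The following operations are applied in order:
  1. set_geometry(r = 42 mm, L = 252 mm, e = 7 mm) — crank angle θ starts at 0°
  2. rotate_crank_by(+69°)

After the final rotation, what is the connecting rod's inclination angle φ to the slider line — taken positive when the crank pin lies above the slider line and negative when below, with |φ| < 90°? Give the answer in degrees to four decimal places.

7.3436

set_geometry: r = 42 mm, L = 252 mm, e = 7 mm; θ ← 0°
rotate_crank_by(+69°): θ ← 0° +69° = 69°
crank pin P = (r cos θ, r sin θ) = (15.051454, 39.210378)
h = r sin θ − e = 39.210378 − 7 = 32.210378
sin φ = h / L = 32.210378 / 252 = 0.12781896
φ = arcsin(0.12781896) = 7.343576°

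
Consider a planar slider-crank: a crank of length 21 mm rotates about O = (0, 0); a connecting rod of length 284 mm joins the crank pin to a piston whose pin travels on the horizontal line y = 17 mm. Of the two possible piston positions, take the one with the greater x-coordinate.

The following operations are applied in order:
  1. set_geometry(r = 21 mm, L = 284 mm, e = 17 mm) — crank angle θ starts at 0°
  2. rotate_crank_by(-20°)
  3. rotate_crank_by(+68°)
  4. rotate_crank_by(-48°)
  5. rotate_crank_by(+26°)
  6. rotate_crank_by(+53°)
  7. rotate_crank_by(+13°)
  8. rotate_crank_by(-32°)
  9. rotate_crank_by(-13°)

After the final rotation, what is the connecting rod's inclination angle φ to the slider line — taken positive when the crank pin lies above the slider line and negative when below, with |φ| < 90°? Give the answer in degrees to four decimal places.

-0.3312

set_geometry: r = 21 mm, L = 284 mm, e = 17 mm; θ ← 0°
rotate_crank_by(-20°): θ ← 0° -20° = -20°
rotate_crank_by(+68°): θ ← -20° +68° = 48°
rotate_crank_by(-48°): θ ← 48° -48° = 0°
rotate_crank_by(+26°): θ ← 0° +26° = 26°
rotate_crank_by(+53°): θ ← 26° +53° = 79°
rotate_crank_by(+13°): θ ← 79° +13° = 92°
rotate_crank_by(-32°): θ ← 92° -32° = 60°
rotate_crank_by(-13°): θ ← 60° -13° = 47°
crank pin P = (r cos θ, r sin θ) = (14.321966, 15.358428)
h = r sin θ − e = 15.358428 − 17 = -1.641572
sin φ = h / L = -1.641572 / 284 = -0.00578018
φ = arcsin(-0.00578018) = -0.331182°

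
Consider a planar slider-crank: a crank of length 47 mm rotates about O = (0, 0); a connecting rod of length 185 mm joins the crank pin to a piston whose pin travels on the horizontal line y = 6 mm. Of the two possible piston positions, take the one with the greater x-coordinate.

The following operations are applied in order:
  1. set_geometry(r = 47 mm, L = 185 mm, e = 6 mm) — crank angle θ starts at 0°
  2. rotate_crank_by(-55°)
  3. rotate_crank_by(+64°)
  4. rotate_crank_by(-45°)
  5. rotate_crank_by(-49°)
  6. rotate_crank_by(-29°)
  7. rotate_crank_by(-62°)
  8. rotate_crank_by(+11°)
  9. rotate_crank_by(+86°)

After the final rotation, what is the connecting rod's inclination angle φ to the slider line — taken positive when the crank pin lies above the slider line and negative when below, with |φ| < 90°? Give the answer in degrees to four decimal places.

set_geometry: r = 47 mm, L = 185 mm, e = 6 mm; θ ← 0°
rotate_crank_by(-55°): θ ← 0° -55° = -55°
rotate_crank_by(+64°): θ ← -55° +64° = 9°
rotate_crank_by(-45°): θ ← 9° -45° = -36°
rotate_crank_by(-49°): θ ← -36° -49° = -85°
rotate_crank_by(-29°): θ ← -85° -29° = -114°
rotate_crank_by(-62°): θ ← -114° -62° = -176°
rotate_crank_by(+11°): θ ← -176° +11° = -165°
rotate_crank_by(+86°): θ ← -165° +86° = -79°
crank pin P = (r cos θ, r sin θ) = (8.968023, -46.136478)
h = r sin θ − e = -46.136478 − 6 = -52.136478
sin φ = h / L = -52.136478 / 185 = -0.28181880
φ = arcsin(-0.28181880) = -16.368786°

-16.3688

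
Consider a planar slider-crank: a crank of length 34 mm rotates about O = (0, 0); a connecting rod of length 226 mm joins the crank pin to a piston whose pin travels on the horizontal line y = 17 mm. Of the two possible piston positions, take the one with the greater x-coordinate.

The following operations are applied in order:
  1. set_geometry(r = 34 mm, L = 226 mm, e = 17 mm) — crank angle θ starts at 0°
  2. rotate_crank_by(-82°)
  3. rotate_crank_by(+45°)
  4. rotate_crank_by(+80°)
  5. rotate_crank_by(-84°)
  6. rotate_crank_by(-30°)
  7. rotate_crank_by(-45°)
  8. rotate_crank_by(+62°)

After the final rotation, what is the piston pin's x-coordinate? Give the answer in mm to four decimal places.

set_geometry: r = 34 mm, L = 226 mm, e = 17 mm; θ ← 0°
rotate_crank_by(-82°): θ ← 0° -82° = -82°
rotate_crank_by(+45°): θ ← -82° +45° = -37°
rotate_crank_by(+80°): θ ← -37° +80° = 43°
rotate_crank_by(-84°): θ ← 43° -84° = -41°
rotate_crank_by(-30°): θ ← -41° -30° = -71°
rotate_crank_by(-45°): θ ← -71° -45° = -116°
rotate_crank_by(+62°): θ ← -116° +62° = -54°
crank pin P = (r cos θ, r sin θ) = (19.984699, -27.506578)
h = r sin θ − e = -27.506578 − 17 = -44.506578
x = r cos θ + √(L² − h²) = 19.984699 + √(51076.0 − 1980.8355) = 19.984699 + 221.574287 = 241.558985

241.5590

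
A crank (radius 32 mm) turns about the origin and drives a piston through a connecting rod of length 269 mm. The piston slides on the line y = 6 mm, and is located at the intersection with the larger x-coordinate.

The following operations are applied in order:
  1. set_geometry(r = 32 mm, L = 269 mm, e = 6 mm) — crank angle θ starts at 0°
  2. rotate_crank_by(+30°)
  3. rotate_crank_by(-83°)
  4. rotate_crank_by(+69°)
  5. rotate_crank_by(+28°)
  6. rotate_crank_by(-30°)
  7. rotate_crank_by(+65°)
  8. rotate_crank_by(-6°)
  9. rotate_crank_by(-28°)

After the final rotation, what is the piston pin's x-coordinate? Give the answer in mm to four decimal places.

set_geometry: r = 32 mm, L = 269 mm, e = 6 mm; θ ← 0°
rotate_crank_by(+30°): θ ← 0° +30° = 30°
rotate_crank_by(-83°): θ ← 30° -83° = -53°
rotate_crank_by(+69°): θ ← -53° +69° = 16°
rotate_crank_by(+28°): θ ← 16° +28° = 44°
rotate_crank_by(-30°): θ ← 44° -30° = 14°
rotate_crank_by(+65°): θ ← 14° +65° = 79°
rotate_crank_by(-6°): θ ← 79° -6° = 73°
rotate_crank_by(-28°): θ ← 73° -28° = 45°
crank pin P = (r cos θ, r sin θ) = (22.627417, 22.627417)
h = r sin θ − e = 22.627417 − 6 = 16.627417
x = r cos θ + √(L² − h²) = 22.627417 + √(72361.0 − 276.4710) = 22.627417 + 268.485622 = 291.113039

291.1130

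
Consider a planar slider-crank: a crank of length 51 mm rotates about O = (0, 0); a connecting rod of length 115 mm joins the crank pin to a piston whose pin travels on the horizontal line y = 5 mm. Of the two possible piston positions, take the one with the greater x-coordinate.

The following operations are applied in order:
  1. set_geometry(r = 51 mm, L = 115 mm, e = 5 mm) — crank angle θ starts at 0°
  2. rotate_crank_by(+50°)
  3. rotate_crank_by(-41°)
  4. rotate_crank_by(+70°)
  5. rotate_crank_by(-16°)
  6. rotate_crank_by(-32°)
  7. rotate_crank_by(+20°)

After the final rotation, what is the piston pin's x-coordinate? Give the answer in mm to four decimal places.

set_geometry: r = 51 mm, L = 115 mm, e = 5 mm; θ ← 0°
rotate_crank_by(+50°): θ ← 0° +50° = 50°
rotate_crank_by(-41°): θ ← 50° -41° = 9°
rotate_crank_by(+70°): θ ← 9° +70° = 79°
rotate_crank_by(-16°): θ ← 79° -16° = 63°
rotate_crank_by(-32°): θ ← 63° -32° = 31°
rotate_crank_by(+20°): θ ← 31° +20° = 51°
crank pin P = (r cos θ, r sin θ) = (32.095340, 39.634444)
h = r sin θ − e = 39.634444 − 5 = 34.634444
x = r cos θ + √(L² − h²) = 32.095340 + √(13225.0 − 1199.5447) = 32.095340 + 109.660637 = 141.755977

141.7560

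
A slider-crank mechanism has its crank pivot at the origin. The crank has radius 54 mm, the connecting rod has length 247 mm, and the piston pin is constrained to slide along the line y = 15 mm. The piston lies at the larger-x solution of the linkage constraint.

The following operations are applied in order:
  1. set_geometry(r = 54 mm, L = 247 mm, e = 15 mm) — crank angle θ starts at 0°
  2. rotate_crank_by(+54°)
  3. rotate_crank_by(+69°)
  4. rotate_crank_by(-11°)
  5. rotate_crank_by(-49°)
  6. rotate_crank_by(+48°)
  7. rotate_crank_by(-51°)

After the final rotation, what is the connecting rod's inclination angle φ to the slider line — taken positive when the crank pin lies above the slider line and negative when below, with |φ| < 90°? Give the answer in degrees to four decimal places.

7.3890

set_geometry: r = 54 mm, L = 247 mm, e = 15 mm; θ ← 0°
rotate_crank_by(+54°): θ ← 0° +54° = 54°
rotate_crank_by(+69°): θ ← 54° +69° = 123°
rotate_crank_by(-11°): θ ← 123° -11° = 112°
rotate_crank_by(-49°): θ ← 112° -49° = 63°
rotate_crank_by(+48°): θ ← 63° +48° = 111°
rotate_crank_by(-51°): θ ← 111° -51° = 60°
crank pin P = (r cos θ, r sin θ) = (27.000000, 46.765372)
h = r sin θ − e = 46.765372 − 15 = 31.765372
sin φ = h / L = 31.765372 / 247 = 0.12860474
φ = arcsin(0.12860474) = 7.388973°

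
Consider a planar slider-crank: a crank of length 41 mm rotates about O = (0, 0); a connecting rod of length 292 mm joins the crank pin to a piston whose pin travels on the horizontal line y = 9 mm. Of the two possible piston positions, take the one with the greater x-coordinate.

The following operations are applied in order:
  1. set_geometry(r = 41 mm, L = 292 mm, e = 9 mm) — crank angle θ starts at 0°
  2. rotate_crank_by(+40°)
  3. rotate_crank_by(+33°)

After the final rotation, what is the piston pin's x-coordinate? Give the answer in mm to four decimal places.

set_geometry: r = 41 mm, L = 292 mm, e = 9 mm; θ ← 0°
rotate_crank_by(+40°): θ ← 0° +40° = 40°
rotate_crank_by(+33°): θ ← 40° +33° = 73°
crank pin P = (r cos θ, r sin θ) = (11.987240, 39.208495)
h = r sin θ − e = 39.208495 − 9 = 30.208495
x = r cos θ + √(L² − h²) = 11.987240 + √(85264.0 − 912.5532) = 11.987240 + 290.433205 = 302.420445

302.4204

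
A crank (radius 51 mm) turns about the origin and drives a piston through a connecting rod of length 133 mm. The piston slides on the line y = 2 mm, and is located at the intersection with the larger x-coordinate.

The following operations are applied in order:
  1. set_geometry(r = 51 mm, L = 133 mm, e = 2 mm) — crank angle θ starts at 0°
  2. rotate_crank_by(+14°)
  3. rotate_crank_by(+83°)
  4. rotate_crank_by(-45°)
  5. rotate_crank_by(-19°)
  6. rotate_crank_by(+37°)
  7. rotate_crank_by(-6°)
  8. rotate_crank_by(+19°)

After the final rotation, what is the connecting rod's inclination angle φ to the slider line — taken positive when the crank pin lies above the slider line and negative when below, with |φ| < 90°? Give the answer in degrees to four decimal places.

set_geometry: r = 51 mm, L = 133 mm, e = 2 mm; θ ← 0°
rotate_crank_by(+14°): θ ← 0° +14° = 14°
rotate_crank_by(+83°): θ ← 14° +83° = 97°
rotate_crank_by(-45°): θ ← 97° -45° = 52°
rotate_crank_by(-19°): θ ← 52° -19° = 33°
rotate_crank_by(+37°): θ ← 33° +37° = 70°
rotate_crank_by(-6°): θ ← 70° -6° = 64°
rotate_crank_by(+19°): θ ← 64° +19° = 83°
crank pin P = (r cos θ, r sin θ) = (6.215337, 50.619854)
h = r sin θ − e = 50.619854 − 2 = 48.619854
sin φ = h / L = 48.619854 / 133 = 0.36556281
φ = arcsin(0.36556281) = 21.442223°

21.4422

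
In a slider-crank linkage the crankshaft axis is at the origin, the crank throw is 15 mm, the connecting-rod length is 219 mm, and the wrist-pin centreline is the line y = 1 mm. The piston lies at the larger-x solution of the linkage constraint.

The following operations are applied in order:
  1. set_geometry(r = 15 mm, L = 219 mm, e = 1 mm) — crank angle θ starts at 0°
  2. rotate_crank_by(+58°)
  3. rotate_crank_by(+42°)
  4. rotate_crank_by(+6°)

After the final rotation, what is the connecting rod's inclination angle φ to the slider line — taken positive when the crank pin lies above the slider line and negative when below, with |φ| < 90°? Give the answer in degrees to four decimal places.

set_geometry: r = 15 mm, L = 219 mm, e = 1 mm; θ ← 0°
rotate_crank_by(+58°): θ ← 0° +58° = 58°
rotate_crank_by(+42°): θ ← 58° +42° = 100°
rotate_crank_by(+6°): θ ← 100° +6° = 106°
crank pin P = (r cos θ, r sin θ) = (-4.134560, 14.418925)
h = r sin θ − e = 14.418925 − 1 = 13.418925
sin φ = h / L = 13.418925 / 219 = 0.06127363
φ = arcsin(0.06127363) = 3.512921°

3.5129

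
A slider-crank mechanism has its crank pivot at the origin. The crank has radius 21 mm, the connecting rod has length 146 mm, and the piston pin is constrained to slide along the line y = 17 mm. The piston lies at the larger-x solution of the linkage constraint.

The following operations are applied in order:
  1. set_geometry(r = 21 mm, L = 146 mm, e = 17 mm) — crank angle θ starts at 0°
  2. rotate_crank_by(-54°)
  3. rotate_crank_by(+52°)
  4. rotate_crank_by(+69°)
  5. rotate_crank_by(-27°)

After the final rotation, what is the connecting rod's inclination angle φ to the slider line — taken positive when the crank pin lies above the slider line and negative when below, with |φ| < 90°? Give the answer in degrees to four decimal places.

-1.3742

set_geometry: r = 21 mm, L = 146 mm, e = 17 mm; θ ← 0°
rotate_crank_by(-54°): θ ← 0° -54° = -54°
rotate_crank_by(+52°): θ ← -54° +52° = -2°
rotate_crank_by(+69°): θ ← -2° +69° = 67°
rotate_crank_by(-27°): θ ← 67° -27° = 40°
crank pin P = (r cos θ, r sin θ) = (16.086933, 13.498540)
h = r sin θ − e = 13.498540 − 17 = -3.501460
sin φ = h / L = -3.501460 / 146 = -0.02398260
φ = arcsin(-0.02398260) = -1.374234°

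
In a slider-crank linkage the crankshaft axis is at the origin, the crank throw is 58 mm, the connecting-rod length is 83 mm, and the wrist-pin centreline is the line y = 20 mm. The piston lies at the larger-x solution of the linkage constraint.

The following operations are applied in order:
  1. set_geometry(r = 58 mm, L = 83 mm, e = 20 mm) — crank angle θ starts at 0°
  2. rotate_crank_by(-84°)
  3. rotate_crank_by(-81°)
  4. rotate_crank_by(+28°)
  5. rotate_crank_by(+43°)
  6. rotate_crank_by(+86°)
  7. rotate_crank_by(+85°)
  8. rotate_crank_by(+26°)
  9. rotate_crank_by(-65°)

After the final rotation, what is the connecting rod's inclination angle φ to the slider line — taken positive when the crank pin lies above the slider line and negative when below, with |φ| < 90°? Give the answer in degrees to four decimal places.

set_geometry: r = 58 mm, L = 83 mm, e = 20 mm; θ ← 0°
rotate_crank_by(-84°): θ ← 0° -84° = -84°
rotate_crank_by(-81°): θ ← -84° -81° = -165°
rotate_crank_by(+28°): θ ← -165° +28° = -137°
rotate_crank_by(+43°): θ ← -137° +43° = -94°
rotate_crank_by(+86°): θ ← -94° +86° = -8°
rotate_crank_by(+85°): θ ← -8° +85° = 77°
rotate_crank_by(+26°): θ ← 77° +26° = 103°
rotate_crank_by(-65°): θ ← 103° -65° = 38°
crank pin P = (r cos θ, r sin θ) = (45.704624, 35.708366)
h = r sin θ − e = 35.708366 − 20 = 15.708366
sin φ = h / L = 15.708366 / 83 = 0.18925742
φ = arcsin(0.18925742) = 10.909451°

10.9095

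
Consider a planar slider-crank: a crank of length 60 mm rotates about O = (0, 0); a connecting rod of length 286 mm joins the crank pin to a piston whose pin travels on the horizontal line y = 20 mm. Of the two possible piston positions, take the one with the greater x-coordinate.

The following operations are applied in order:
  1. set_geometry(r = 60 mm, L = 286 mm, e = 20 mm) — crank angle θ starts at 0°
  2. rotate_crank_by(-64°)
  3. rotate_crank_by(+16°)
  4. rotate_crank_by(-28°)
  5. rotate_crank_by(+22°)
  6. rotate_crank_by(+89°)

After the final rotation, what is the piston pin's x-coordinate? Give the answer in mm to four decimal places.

set_geometry: r = 60 mm, L = 286 mm, e = 20 mm; θ ← 0°
rotate_crank_by(-64°): θ ← 0° -64° = -64°
rotate_crank_by(+16°): θ ← -64° +16° = -48°
rotate_crank_by(-28°): θ ← -48° -28° = -76°
rotate_crank_by(+22°): θ ← -76° +22° = -54°
rotate_crank_by(+89°): θ ← -54° +89° = 35°
crank pin P = (r cos θ, r sin θ) = (49.149123, 34.414586)
h = r sin θ − e = 34.414586 − 20 = 14.414586
x = r cos θ + √(L² − h²) = 49.149123 + √(81796.0 − 207.7803) = 49.149123 + 285.636517 = 334.785639

334.7856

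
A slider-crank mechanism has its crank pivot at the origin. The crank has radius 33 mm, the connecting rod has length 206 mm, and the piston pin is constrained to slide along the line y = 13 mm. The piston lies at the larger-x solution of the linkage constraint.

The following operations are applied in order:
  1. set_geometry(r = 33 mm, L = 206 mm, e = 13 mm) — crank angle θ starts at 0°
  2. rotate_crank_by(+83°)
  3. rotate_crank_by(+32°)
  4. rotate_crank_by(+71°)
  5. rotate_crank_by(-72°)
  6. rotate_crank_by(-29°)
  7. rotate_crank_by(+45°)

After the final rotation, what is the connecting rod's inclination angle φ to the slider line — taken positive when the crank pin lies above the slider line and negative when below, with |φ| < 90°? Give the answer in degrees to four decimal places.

3.4174

set_geometry: r = 33 mm, L = 206 mm, e = 13 mm; θ ← 0°
rotate_crank_by(+83°): θ ← 0° +83° = 83°
rotate_crank_by(+32°): θ ← 83° +32° = 115°
rotate_crank_by(+71°): θ ← 115° +71° = 186°
rotate_crank_by(-72°): θ ← 186° -72° = 114°
rotate_crank_by(-29°): θ ← 114° -29° = 85°
rotate_crank_by(+45°): θ ← 85° +45° = 130°
crank pin P = (r cos θ, r sin θ) = (-21.211991, 25.279467)
h = r sin θ − e = 25.279467 − 13 = 12.279467
sin φ = h / L = 12.279467 / 206 = 0.05960906
φ = arcsin(0.05960906) = 3.417373°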